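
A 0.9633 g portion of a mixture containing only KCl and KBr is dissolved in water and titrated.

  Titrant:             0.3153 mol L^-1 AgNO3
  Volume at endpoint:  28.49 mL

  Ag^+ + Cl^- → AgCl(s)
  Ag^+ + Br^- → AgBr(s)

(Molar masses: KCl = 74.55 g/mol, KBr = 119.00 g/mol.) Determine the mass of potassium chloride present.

n(AgNO3) = 0.02849 × 0.3153 = 8.983 × 10^-3 mol
Let x = n(KCl), y = n(KBr).
Titrant: 1x + 1y = 8.983 × 10^-3;  mass: 74.55x + 119.00y = 0.9633
Solving, x = 2.377 × 10^-3 mol, y = 6.606 × 10^-3 mol
mass of KCl = 2.377 × 10^-3 × 74.55 = 0.1772 g

0.1772 g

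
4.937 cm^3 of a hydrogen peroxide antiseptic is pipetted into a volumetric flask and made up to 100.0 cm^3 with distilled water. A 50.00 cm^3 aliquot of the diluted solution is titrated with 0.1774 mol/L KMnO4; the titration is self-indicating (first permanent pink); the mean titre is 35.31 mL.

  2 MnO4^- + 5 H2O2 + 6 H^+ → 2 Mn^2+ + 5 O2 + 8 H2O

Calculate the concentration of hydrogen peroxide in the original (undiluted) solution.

6.344 mol/L

n(KMnO4) = 0.03531 × 0.1774 = 6.264 × 10^-3 mol
From the 5:2 ratio, n(H2O2) in the aliquot = 5/2 × 6.264 × 10^-3 = 0.01566 mol
[H2O2]_dilute = 0.01566 / 0.05000 = 0.3132 mol/L
Dilution factor = 100.0 / 4.937 = 20.26
[H2O2]_stock = 0.3132 × 20.26 = 6.344 mol/L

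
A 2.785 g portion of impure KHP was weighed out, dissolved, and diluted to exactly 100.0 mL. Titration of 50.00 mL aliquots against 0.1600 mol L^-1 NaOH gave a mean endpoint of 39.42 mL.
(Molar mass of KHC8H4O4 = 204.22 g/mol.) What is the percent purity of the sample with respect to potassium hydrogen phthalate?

KHC8H4O4 + NaOH → KNaC8H4O4 + H2O
n(NaOH) per titration = 0.03942 × 0.1600 = 6.307 × 10^-3 mol
n(KHC8H4O4) in each aliquot = 6.307 × 10^-3 mol (1:1 ratio)
n(KHC8H4O4) in the whole flask = 6.307 × 10^-3 × 100.0/50.00 = 0.01261 mol
mass of KHC8H4O4 = 0.01261 × 204.22 = 2.576 g
% KHC8H4O4 = 2.576 / 2.785 × 100 = 92.50 %

92.50 %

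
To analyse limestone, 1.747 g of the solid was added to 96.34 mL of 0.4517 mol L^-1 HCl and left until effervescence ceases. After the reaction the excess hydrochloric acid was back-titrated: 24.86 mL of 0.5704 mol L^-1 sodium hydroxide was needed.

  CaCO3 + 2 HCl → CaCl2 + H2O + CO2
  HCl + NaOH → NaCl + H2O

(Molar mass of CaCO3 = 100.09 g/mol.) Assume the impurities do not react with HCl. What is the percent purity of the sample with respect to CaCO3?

84.04 %

n(HCl) added = 0.09634 × 0.4517 = 0.04352 mol
n(NaOH) used in back-titration = 0.02486 × 0.5704 = 0.01418 mol
n(HCl) left over = 0.01418 mol (1:1 ratio)
n(HCl) consumed by analyte = 0.04352 − 0.01418 = 0.02934 mol
From the 1:2 ratio, n(CaCO3) = 1/2 × 0.02934 = 0.01467 mol
mass of CaCO3 = 0.01467 × 100.09 = 1.468 g
% CaCO3 = 1.468 / 1.747 × 100 = 84.04 %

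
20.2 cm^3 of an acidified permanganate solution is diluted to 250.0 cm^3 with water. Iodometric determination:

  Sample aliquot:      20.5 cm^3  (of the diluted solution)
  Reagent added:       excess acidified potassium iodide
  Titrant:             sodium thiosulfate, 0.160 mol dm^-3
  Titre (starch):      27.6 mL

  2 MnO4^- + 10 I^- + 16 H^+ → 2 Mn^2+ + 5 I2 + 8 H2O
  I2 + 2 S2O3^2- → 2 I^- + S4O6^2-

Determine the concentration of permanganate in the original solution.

n(S2O3^2-) = 0.0276 × 0.160 = 4.42 × 10^-3 mol
n(I2) = n(S2O3^2-)/2 = 2.21 × 10^-3 mol
From the 2:5 ratio, n(MnO4^-) in the aliquot = 2/5 × 2.21 × 10^-3 = 8.83 × 10^-4 mol
[MnO4^-]_dilute = 8.83 × 10^-4 / 0.0205 = 0.0431 mol/L
[MnO4^-]_original = 0.0431 × 250.0/20.2 = 0.533 mol/L

0.533 mol/L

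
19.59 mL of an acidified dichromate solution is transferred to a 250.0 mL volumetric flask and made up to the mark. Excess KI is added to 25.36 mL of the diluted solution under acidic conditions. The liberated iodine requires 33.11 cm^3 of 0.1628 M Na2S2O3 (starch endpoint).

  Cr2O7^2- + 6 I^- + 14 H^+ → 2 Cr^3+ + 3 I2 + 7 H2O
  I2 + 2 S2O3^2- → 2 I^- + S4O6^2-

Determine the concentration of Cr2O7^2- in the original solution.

0.4521 M

n(S2O3^2-) = 0.03311 × 0.1628 = 5.390 × 10^-3 mol
n(I2) = n(S2O3^2-)/2 = 2.695 × 10^-3 mol
From the 1:3 ratio, n(Cr2O7^2-) in the aliquot = 1/3 × 2.695 × 10^-3 = 8.984 × 10^-4 mol
[Cr2O7^2-]_dilute = 8.984 × 10^-4 / 0.02536 = 0.03543 mol/L
[Cr2O7^2-]_original = 0.03543 × 250.0/19.59 = 0.4521 mol/L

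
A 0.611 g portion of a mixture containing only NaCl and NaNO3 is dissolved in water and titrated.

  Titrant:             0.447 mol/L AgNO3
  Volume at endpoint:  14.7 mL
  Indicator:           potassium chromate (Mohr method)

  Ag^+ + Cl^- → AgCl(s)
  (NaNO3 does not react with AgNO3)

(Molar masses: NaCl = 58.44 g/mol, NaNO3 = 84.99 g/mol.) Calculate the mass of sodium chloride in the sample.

0.384 g

n(AgNO3) = 0.0147 × 0.447 = 6.57 × 10^-3 mol
Let x = n(NaCl), y = n(NaNO3).
Titrant: 1x = 6.57 × 10^-3;  mass: 58.44x + 84.99y = 0.611
Solving, x = 6.57 × 10^-3 mol, y = 2.67 × 10^-3 mol
mass of NaCl = 6.57 × 10^-3 × 58.44 = 0.384 g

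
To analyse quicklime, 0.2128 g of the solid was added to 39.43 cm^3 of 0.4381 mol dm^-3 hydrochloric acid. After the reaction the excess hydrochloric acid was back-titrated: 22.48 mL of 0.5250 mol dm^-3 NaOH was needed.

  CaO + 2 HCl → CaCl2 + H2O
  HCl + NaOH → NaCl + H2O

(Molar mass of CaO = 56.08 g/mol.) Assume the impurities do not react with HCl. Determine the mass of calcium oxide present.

0.1534 g

n(HCl) added = 0.03943 × 0.4381 = 0.01727 mol
n(NaOH) used in back-titration = 0.02248 × 0.5250 = 0.01180 mol
n(HCl) left over = 0.01180 mol (1:1 ratio)
n(HCl) consumed by analyte = 0.01727 − 0.01180 = 5.472 × 10^-3 mol
From the 1:2 ratio, n(CaO) = 1/2 × 5.472 × 10^-3 = 2.736 × 10^-3 mol
mass of CaO = 2.736 × 10^-3 × 56.08 = 0.1534 g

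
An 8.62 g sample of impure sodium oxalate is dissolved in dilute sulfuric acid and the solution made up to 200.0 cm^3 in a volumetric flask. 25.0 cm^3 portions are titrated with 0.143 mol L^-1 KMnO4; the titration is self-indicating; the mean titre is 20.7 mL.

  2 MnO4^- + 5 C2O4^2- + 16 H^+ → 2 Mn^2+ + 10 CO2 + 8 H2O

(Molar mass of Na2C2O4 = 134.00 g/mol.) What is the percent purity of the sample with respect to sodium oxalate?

n(KMnO4) per titration = 0.0207 × 0.143 = 2.96 × 10^-3 mol
From the 5:2 ratio, n(Na2C2O4) in each aliquot = 5/2 × 2.96 × 10^-3 = 7.40 × 10^-3 mol
n(Na2C2O4) in the whole flask = 7.40 × 10^-3 × 200.0/25.0 = 0.0592 mol
mass of Na2C2O4 = 0.0592 × 134.00 = 7.93 g
% Na2C2O4 = 7.93 / 8.62 × 100 = 92.0 %

92.0 %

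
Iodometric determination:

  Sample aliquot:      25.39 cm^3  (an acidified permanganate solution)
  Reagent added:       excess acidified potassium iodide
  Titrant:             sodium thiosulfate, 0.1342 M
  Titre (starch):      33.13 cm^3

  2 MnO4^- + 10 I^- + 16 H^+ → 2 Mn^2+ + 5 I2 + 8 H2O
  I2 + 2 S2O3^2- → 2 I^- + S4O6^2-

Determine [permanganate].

0.03502 M

n(S2O3^2-) = 0.03313 × 0.1342 = 4.446 × 10^-3 mol
n(I2) = n(S2O3^2-)/2 = 2.223 × 10^-3 mol
From the 2:5 ratio, n(MnO4^-) in the aliquot = 2/5 × 2.223 × 10^-3 = 8.892 × 10^-4 mol
[MnO4^-] = 8.892 × 10^-4 / 0.02539 = 0.03502 mol/L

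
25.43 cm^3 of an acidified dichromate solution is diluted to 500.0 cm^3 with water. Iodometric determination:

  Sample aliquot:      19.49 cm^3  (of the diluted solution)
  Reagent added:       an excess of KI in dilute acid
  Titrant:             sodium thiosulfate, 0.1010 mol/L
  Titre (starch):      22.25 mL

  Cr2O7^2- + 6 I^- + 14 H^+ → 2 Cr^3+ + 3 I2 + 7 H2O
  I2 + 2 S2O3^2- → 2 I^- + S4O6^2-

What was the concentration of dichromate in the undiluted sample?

0.3778 mol/L

n(S2O3^2-) = 0.02225 × 0.1010 = 2.247 × 10^-3 mol
n(I2) = n(S2O3^2-)/2 = 1.124 × 10^-3 mol
From the 1:3 ratio, n(Cr2O7^2-) in the aliquot = 1/3 × 1.124 × 10^-3 = 3.745 × 10^-4 mol
[Cr2O7^2-]_dilute = 3.745 × 10^-4 / 0.01949 = 0.01922 mol/L
[Cr2O7^2-]_original = 0.01922 × 500.0/25.43 = 0.3778 mol/L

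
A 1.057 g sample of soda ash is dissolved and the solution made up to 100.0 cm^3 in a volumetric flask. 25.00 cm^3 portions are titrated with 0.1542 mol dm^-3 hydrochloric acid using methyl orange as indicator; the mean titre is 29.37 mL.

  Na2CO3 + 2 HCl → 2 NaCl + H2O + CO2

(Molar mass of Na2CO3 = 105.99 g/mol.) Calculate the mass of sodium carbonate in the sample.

n(HCl) per titration = 0.02937 × 0.1542 = 4.529 × 10^-3 mol
From the 1:2 ratio, n(Na2CO3) in each aliquot = 1/2 × 4.529 × 10^-3 = 2.264 × 10^-3 mol
n(Na2CO3) in the whole flask = 2.264 × 10^-3 × 100.0/25.00 = 9.058 × 10^-3 mol
mass of Na2CO3 = 9.058 × 10^-3 × 105.99 = 0.9600 g

0.9600 g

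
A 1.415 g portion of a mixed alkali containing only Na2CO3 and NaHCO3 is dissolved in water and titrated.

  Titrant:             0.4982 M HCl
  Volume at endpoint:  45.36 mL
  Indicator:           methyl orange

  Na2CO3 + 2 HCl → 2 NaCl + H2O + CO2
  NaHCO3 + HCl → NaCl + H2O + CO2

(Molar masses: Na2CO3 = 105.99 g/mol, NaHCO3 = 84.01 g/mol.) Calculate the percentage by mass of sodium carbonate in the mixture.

n(HCl) = 0.04536 × 0.4982 = 0.02260 mol
Let x = n(Na2CO3), y = n(NaHCO3).
Titrant: 2x + 1y = 0.02260;  mass: 105.99x + 84.01y = 1.415
Solving, x = 7.794 × 10^-3 mol, y = 7.010 × 10^-3 mol
mass of Na2CO3 = 7.794 × 10^-3 × 105.99 = 0.8261 g
% Na2CO3 = 0.8261 / 1.415 × 100 = 58.38 %

58.38 %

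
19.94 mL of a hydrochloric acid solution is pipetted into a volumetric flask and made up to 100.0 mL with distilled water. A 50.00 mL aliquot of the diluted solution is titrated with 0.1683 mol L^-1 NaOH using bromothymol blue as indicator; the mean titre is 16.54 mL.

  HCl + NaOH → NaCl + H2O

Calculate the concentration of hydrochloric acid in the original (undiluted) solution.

0.2792 mol/L

n(NaOH) = 0.01654 × 0.1683 = 2.784 × 10^-3 mol
n(HCl) in the aliquot = 2.784 × 10^-3 mol (1:1 ratio)
[HCl]_dilute = 2.784 × 10^-3 / 0.05000 = 0.05567 mol/L
Dilution factor = 100.0 / 19.94 = 5.015
[HCl]_stock = 0.05567 × 5.015 = 0.2792 mol/L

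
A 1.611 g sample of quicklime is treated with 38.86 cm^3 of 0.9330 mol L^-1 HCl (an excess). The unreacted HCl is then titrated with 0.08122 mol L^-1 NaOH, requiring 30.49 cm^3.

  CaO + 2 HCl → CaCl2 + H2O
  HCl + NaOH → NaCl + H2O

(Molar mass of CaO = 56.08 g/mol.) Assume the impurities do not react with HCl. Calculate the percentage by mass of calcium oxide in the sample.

58.80 %

n(HCl) added = 0.03886 × 0.9330 = 0.03626 mol
n(NaOH) used in back-titration = 0.03049 × 0.08122 = 2.476 × 10^-3 mol
n(HCl) left over = 2.476 × 10^-3 mol (1:1 ratio)
n(HCl) consumed by analyte = 0.03626 − 2.476 × 10^-3 = 0.03378 mol
From the 1:2 ratio, n(CaO) = 1/2 × 0.03378 = 0.01689 mol
mass of CaO = 0.01689 × 56.08 = 0.9472 g
% CaO = 0.9472 / 1.611 × 100 = 58.80 %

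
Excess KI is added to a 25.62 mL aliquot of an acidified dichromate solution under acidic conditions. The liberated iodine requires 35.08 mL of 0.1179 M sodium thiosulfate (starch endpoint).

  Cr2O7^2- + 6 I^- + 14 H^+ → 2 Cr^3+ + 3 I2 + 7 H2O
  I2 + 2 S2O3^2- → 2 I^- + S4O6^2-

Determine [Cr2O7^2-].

n(S2O3^2-) = 0.03508 × 0.1179 = 4.136 × 10^-3 mol
n(I2) = n(S2O3^2-)/2 = 2.068 × 10^-3 mol
From the 1:3 ratio, n(Cr2O7^2-) in the aliquot = 1/3 × 2.068 × 10^-3 = 6.893 × 10^-4 mol
[Cr2O7^2-] = 6.893 × 10^-4 / 0.02562 = 0.02691 mol/L

0.02691 M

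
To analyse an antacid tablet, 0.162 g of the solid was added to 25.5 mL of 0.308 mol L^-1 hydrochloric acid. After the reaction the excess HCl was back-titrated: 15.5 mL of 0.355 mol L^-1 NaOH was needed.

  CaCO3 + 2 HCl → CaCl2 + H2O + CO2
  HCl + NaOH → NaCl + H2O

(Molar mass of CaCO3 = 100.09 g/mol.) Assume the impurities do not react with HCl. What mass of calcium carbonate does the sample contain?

n(HCl) added = 0.0255 × 0.308 = 7.85 × 10^-3 mol
n(NaOH) used in back-titration = 0.0155 × 0.355 = 5.50 × 10^-3 mol
n(HCl) left over = 5.50 × 10^-3 mol (1:1 ratio)
n(HCl) consumed by analyte = 7.85 × 10^-3 − 5.50 × 10^-3 = 2.35 × 10^-3 mol
From the 1:2 ratio, n(CaCO3) = 1/2 × 2.35 × 10^-3 = 1.18 × 10^-3 mol
mass of CaCO3 = 1.18 × 10^-3 × 100.09 = 0.118 g

0.118 g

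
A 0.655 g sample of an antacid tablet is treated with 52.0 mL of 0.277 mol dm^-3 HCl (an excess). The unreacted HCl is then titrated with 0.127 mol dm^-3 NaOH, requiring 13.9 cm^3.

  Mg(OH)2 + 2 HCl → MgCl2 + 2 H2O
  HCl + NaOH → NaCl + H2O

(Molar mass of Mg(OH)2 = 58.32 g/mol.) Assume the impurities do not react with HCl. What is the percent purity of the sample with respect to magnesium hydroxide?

56.3 %

n(HCl) added = 0.0520 × 0.277 = 0.0144 mol
n(NaOH) used in back-titration = 0.0139 × 0.127 = 1.77 × 10^-3 mol
n(HCl) left over = 1.77 × 10^-3 mol (1:1 ratio)
n(HCl) consumed by analyte = 0.0144 − 1.77 × 10^-3 = 0.0126 mol
From the 1:2 ratio, n(Mg(OH)2) = 1/2 × 0.0126 = 6.32 × 10^-3 mol
mass of Mg(OH)2 = 6.32 × 10^-3 × 58.32 = 0.369 g
% Mg(OH)2 = 0.369 / 0.655 × 100 = 56.3 %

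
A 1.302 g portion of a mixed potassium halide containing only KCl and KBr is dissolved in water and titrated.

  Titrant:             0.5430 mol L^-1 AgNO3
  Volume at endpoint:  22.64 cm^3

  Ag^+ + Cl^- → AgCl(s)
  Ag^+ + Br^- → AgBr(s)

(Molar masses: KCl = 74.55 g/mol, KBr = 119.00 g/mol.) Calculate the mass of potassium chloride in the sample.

0.2699 g

n(AgNO3) = 0.02264 × 0.5430 = 0.01229 mol
Let x = n(KCl), y = n(KBr).
Titrant: 1x + 1y = 0.01229;  mass: 74.55x + 119.00y = 1.302
Solving, x = 3.620 × 10^-3 mol, y = 8.673 × 10^-3 mol
mass of KCl = 3.620 × 10^-3 × 74.55 = 0.2699 g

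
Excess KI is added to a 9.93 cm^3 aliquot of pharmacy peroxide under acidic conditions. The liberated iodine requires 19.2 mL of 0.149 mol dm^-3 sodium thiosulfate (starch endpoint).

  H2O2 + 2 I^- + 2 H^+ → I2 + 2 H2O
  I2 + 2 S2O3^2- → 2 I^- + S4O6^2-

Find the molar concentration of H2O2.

0.144 mol/L

n(S2O3^2-) = 0.0192 × 0.149 = 2.86 × 10^-3 mol
n(I2) = n(S2O3^2-)/2 = 1.43 × 10^-3 mol
n(H2O2) in the aliquot = 1.43 × 10^-3 mol (1:1 ratio)
[H2O2] = 1.43 × 10^-3 / 0.00993 = 0.144 mol/L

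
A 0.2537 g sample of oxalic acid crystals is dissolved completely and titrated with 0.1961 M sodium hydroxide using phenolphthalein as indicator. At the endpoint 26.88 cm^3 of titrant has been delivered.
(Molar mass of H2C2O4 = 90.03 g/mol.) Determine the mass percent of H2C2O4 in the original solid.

H2C2O4 + 2 NaOH → Na2C2O4 + 2 H2O
n(NaOH) = 0.02688 L × 0.1961 mol/L = 5.271 × 10^-3 mol
From the 1:2 ratio, n(H2C2O4) = 1/2 × 5.271 × 10^-3 = 2.636 × 10^-3 mol
mass of H2C2O4 = 2.636 × 10^-3 × 90.03 g/mol = 0.2373 g
% H2C2O4 = 0.2373 / 0.2537 × 100 = 93.53 %

93.53 %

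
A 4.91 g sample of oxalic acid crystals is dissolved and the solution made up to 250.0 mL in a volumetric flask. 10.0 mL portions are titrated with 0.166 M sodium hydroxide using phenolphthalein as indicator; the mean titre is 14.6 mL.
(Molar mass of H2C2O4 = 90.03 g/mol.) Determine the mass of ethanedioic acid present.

H2C2O4 + 2 NaOH → Na2C2O4 + 2 H2O
n(NaOH) per titration = 0.0146 × 0.166 = 2.42 × 10^-3 mol
From the 1:2 ratio, n(H2C2O4) in each aliquot = 1/2 × 2.42 × 10^-3 = 1.21 × 10^-3 mol
n(H2C2O4) in the whole flask = 1.21 × 10^-3 × 250.0/10.0 = 0.0303 mol
mass of H2C2O4 = 0.0303 × 90.03 = 2.73 g

2.73 g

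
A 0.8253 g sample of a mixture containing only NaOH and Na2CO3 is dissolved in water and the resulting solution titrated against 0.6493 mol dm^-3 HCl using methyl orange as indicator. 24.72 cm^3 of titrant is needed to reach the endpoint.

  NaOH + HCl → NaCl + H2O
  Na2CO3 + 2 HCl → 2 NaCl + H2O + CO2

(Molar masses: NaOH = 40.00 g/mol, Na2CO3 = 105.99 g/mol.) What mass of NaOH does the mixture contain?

0.07790 g

n(HCl) = 0.02472 × 0.6493 = 0.01605 mol
Let x = n(NaOH), y = n(Na2CO3).
Titrant: 1x + 2y = 0.01605;  mass: 40.00x + 105.99y = 0.8253
Solving, x = 1.947 × 10^-3 mol, y = 7.052 × 10^-3 mol
mass of NaOH = 1.947 × 10^-3 × 40.00 = 0.07790 g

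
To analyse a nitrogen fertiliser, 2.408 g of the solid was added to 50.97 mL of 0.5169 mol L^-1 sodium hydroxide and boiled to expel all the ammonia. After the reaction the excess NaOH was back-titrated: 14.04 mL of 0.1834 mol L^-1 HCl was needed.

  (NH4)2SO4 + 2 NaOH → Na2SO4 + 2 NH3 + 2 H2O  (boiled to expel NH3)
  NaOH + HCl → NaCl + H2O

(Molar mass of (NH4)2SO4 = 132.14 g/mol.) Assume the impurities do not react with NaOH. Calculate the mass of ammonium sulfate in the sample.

1.571 g

n(NaOH) added = 0.05097 × 0.5169 = 0.02635 mol
n(HCl) used in back-titration = 0.01404 × 0.1834 = 2.575 × 10^-3 mol
n(NaOH) left over = 2.575 × 10^-3 mol (1:1 ratio)
n(NaOH) consumed by analyte = 0.02635 − 2.575 × 10^-3 = 0.02377 mol
From the 1:2 ratio, n((NH4)2SO4) = 1/2 × 0.02377 = 0.01189 mol
mass of (NH4)2SO4 = 0.01189 × 132.14 = 1.571 g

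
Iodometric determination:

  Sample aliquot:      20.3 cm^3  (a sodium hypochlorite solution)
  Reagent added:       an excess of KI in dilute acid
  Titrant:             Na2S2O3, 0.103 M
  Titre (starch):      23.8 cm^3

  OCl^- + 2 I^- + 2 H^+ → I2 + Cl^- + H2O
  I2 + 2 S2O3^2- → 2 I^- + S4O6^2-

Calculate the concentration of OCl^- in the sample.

n(S2O3^2-) = 0.0238 × 0.103 = 2.45 × 10^-3 mol
n(I2) = n(S2O3^2-)/2 = 1.23 × 10^-3 mol
n(OCl^-) in the aliquot = 1.23 × 10^-3 mol (1:1 ratio)
[OCl^-] = 1.23 × 10^-3 / 0.0203 = 0.0604 mol/L

0.0604 M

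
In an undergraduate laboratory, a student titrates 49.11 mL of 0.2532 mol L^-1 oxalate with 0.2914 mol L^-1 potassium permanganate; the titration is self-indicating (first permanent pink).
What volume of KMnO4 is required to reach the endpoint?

2 MnO4^- + 5 C2O4^2- + 16 H^+ → 2 Mn^2+ + 10 CO2 + 8 H2O
n(C2O4^2-) = 0.04911 L × 0.2532 mol/L = 0.01243 mol
From the 2:5 stoichiometry, n(KMnO4) = 2/5 × 0.01243 = 4.974 × 10^-3 mol
V(KMnO4) = 4.974 × 10^-3 mol / 0.2914 mol/L = 0.01707 L = 17.07 mL

17.07 mL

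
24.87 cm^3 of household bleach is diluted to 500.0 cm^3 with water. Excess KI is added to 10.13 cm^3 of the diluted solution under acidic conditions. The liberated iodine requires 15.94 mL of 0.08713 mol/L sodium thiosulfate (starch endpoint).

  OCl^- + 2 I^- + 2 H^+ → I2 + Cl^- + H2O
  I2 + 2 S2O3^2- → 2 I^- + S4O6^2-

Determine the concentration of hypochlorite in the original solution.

n(S2O3^2-) = 0.01594 × 0.08713 = 1.389 × 10^-3 mol
n(I2) = n(S2O3^2-)/2 = 6.944 × 10^-4 mol
n(OCl^-) in the aliquot = 6.944 × 10^-4 mol (1:1 ratio)
[OCl^-]_dilute = 6.944 × 10^-4 / 0.01013 = 0.06855 mol/L
[OCl^-]_original = 0.06855 × 500.0/24.87 = 1.378 mol/L

1.378 mol/L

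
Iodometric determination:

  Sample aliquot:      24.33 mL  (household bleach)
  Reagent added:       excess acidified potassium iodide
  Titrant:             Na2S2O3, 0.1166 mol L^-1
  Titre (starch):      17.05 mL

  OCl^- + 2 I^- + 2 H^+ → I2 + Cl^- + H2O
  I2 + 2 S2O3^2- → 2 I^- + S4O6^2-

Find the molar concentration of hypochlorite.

0.04086 mol/L

n(S2O3^2-) = 0.01705 × 0.1166 = 1.988 × 10^-3 mol
n(I2) = n(S2O3^2-)/2 = 9.940 × 10^-4 mol
n(OCl^-) in the aliquot = 9.940 × 10^-4 mol (1:1 ratio)
[OCl^-] = 9.940 × 10^-4 / 0.02433 = 0.04086 mol/L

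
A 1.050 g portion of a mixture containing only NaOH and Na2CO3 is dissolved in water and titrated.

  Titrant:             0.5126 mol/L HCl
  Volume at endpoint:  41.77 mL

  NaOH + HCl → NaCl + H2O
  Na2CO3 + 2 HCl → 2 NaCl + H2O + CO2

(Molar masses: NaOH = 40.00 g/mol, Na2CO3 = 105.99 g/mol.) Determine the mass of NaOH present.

0.2607 g

n(HCl) = 0.04177 × 0.5126 = 0.02141 mol
Let x = n(NaOH), y = n(Na2CO3).
Titrant: 1x + 2y = 0.02141;  mass: 40.00x + 105.99y = 1.050
Solving, x = 6.517 × 10^-3 mol, y = 7.447 × 10^-3 mol
mass of NaOH = 6.517 × 10^-3 × 40.00 = 0.2607 g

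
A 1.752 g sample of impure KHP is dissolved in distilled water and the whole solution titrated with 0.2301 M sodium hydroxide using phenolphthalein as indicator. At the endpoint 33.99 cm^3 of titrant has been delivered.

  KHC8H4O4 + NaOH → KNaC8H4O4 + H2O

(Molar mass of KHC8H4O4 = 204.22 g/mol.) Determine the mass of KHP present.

n(NaOH) = 0.03399 L × 0.2301 mol/L = 7.821 × 10^-3 mol
n(KHC8H4O4) = 7.821 × 10^-3 mol (1:1 ratio)
mass of KHC8H4O4 = 7.821 × 10^-3 × 204.22 g/mol = 1.597 g

1.597 g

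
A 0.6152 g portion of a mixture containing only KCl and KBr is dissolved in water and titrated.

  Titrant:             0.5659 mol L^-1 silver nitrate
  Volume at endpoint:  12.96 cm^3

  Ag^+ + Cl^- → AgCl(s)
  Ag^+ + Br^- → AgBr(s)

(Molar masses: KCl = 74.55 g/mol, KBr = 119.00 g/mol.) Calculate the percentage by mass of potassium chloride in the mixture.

n(AgNO3) = 0.01296 × 0.5659 = 7.334 × 10^-3 mol
Let x = n(KCl), y = n(KBr).
Titrant: 1x + 1y = 7.334 × 10^-3;  mass: 74.55x + 119.00y = 0.6152
Solving, x = 5.794 × 10^-3 mol, y = 1.540 × 10^-3 mol
mass of KCl = 5.794 × 10^-3 × 74.55 = 0.4320 g
% KCl = 0.4320 / 0.6152 × 100 = 70.21 %

70.21 %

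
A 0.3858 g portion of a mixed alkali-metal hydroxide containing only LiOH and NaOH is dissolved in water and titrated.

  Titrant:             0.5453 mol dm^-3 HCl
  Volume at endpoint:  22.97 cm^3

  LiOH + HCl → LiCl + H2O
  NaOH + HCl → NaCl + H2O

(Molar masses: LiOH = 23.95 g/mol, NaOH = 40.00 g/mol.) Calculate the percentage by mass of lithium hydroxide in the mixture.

n(HCl) = 0.02297 × 0.5453 = 0.01253 mol
Let x = n(LiOH), y = n(NaOH).
Titrant: 1x + 1y = 0.01253;  mass: 23.95x + 40.00y = 0.3858
Solving, x = 7.179 × 10^-3 mol, y = 5.347 × 10^-3 mol
mass of LiOH = 7.179 × 10^-3 × 23.95 = 0.1719 g
% LiOH = 0.1719 / 0.3858 × 100 = 44.57 %

44.57 %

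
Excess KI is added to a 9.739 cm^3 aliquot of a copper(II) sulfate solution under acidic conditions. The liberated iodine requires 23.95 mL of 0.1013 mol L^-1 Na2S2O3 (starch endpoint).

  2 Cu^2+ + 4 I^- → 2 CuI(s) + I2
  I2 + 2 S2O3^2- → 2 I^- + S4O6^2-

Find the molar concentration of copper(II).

0.2491 mol/L

n(S2O3^2-) = 0.02395 × 0.1013 = 2.426 × 10^-3 mol
n(I2) = n(S2O3^2-)/2 = 1.213 × 10^-3 mol
From the 2:1 ratio, n(Cu2+) in the aliquot = 2/1 × 1.213 × 10^-3 = 2.426 × 10^-3 mol
[Cu2+] = 2.426 × 10^-3 / 0.009739 = 0.2491 mol/L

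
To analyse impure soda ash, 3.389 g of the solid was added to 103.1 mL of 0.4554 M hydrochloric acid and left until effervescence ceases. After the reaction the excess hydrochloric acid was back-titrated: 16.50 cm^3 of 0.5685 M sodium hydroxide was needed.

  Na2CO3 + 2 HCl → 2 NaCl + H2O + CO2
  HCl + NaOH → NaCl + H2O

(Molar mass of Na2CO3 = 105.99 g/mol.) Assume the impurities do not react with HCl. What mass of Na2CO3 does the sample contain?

n(HCl) added = 0.1031 × 0.4554 = 0.04695 mol
n(NaOH) used in back-titration = 0.01650 × 0.5685 = 9.380 × 10^-3 mol
n(HCl) left over = 9.380 × 10^-3 mol (1:1 ratio)
n(HCl) consumed by analyte = 0.04695 − 9.380 × 10^-3 = 0.03757 mol
From the 1:2 ratio, n(Na2CO3) = 1/2 × 0.03757 = 0.01879 mol
mass of Na2CO3 = 0.01879 × 105.99 = 1.991 g

1.991 g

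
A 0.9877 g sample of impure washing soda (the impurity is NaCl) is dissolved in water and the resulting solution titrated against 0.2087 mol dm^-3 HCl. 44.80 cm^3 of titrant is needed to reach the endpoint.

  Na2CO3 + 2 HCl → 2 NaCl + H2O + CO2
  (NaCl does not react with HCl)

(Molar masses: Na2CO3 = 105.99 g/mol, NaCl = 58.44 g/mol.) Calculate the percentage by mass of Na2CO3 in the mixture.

n(HCl) = 0.04480 × 0.2087 = 9.350 × 10^-3 mol
Let x = n(Na2CO3), y = n(NaCl).
Titrant: 2x = 9.350 × 10^-3;  mass: 105.99x + 58.44y = 0.9877
Solving, x = 4.675 × 10^-3 mol, y = 8.422 × 10^-3 mol
mass of Na2CO3 = 4.675 × 10^-3 × 105.99 = 0.4955 g
% Na2CO3 = 0.4955 / 0.9877 × 100 = 50.17 %

50.17 %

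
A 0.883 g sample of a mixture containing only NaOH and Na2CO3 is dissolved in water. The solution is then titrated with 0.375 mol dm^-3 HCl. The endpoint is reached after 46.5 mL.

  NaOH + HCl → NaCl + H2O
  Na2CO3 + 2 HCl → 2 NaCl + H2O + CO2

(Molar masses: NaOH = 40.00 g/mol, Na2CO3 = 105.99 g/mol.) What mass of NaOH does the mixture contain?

0.127 g

n(HCl) = 0.0465 × 0.375 = 0.0174 mol
Let x = n(NaOH), y = n(Na2CO3).
Titrant: 1x + 2y = 0.0174;  mass: 40.00x + 105.99y = 0.883
Solving, x = 3.16 × 10^-3 mol, y = 7.14 × 10^-3 mol
mass of NaOH = 3.16 × 10^-3 × 40.00 = 0.127 g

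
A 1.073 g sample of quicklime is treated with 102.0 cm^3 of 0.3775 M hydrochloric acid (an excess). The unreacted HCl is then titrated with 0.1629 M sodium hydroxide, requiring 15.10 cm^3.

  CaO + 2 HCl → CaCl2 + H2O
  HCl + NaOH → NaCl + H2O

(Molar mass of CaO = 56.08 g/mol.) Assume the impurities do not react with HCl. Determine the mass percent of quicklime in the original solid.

94.19 %

n(HCl) added = 0.1020 × 0.3775 = 0.03851 mol
n(NaOH) used in back-titration = 0.01510 × 0.1629 = 2.460 × 10^-3 mol
n(HCl) left over = 2.460 × 10^-3 mol (1:1 ratio)
n(HCl) consumed by analyte = 0.03851 − 2.460 × 10^-3 = 0.03605 mol
From the 1:2 ratio, n(CaO) = 1/2 × 0.03605 = 0.01802 mol
mass of CaO = 0.01802 × 56.08 = 1.011 g
% CaO = 1.011 / 1.073 × 100 = 94.19 %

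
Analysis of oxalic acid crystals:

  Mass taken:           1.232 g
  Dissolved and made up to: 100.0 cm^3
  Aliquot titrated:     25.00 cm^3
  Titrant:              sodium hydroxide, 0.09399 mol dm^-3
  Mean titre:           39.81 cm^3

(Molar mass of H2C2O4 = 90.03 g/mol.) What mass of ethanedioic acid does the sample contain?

0.6737 g

H2C2O4 + 2 NaOH → Na2C2O4 + 2 H2O
n(NaOH) per titration = 0.03981 × 0.09399 = 3.742 × 10^-3 mol
From the 1:2 ratio, n(H2C2O4) in each aliquot = 1/2 × 3.742 × 10^-3 = 1.871 × 10^-3 mol
n(H2C2O4) in the whole flask = 1.871 × 10^-3 × 100.0/25.00 = 7.483 × 10^-3 mol
mass of H2C2O4 = 7.483 × 10^-3 × 90.03 = 0.6737 g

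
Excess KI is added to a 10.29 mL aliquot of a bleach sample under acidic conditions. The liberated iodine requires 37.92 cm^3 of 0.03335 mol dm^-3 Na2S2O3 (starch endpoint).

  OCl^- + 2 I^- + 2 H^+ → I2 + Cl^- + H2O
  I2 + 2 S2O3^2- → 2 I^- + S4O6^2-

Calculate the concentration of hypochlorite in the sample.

0.06145 mol/L

n(S2O3^2-) = 0.03792 × 0.03335 = 1.265 × 10^-3 mol
n(I2) = n(S2O3^2-)/2 = 6.323 × 10^-4 mol
n(OCl^-) in the aliquot = 6.323 × 10^-4 mol (1:1 ratio)
[OCl^-] = 6.323 × 10^-4 / 0.01029 = 0.06145 mol/L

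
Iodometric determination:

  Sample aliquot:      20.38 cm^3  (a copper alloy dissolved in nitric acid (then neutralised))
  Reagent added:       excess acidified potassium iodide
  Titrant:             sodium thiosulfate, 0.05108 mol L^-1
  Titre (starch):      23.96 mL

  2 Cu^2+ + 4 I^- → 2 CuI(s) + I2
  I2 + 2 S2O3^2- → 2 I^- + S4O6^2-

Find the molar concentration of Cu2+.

n(S2O3^2-) = 0.02396 × 0.05108 = 1.224 × 10^-3 mol
n(I2) = n(S2O3^2-)/2 = 6.119 × 10^-4 mol
From the 2:1 ratio, n(Cu2+) in the aliquot = 2/1 × 6.119 × 10^-4 = 1.224 × 10^-3 mol
[Cu2+] = 1.224 × 10^-3 / 0.02038 = 0.06005 mol/L

0.06005 mol/L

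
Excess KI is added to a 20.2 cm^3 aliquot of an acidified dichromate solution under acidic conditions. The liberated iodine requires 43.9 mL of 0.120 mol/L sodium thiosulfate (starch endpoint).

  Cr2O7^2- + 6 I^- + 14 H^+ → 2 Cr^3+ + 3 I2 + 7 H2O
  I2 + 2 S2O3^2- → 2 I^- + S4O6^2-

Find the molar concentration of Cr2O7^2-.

n(S2O3^2-) = 0.0439 × 0.120 = 5.27 × 10^-3 mol
n(I2) = n(S2O3^2-)/2 = 2.63 × 10^-3 mol
From the 1:3 ratio, n(Cr2O7^2-) in the aliquot = 1/3 × 2.63 × 10^-3 = 8.78 × 10^-4 mol
[Cr2O7^2-] = 8.78 × 10^-4 / 0.0202 = 0.0435 mol/L

0.0435 mol/L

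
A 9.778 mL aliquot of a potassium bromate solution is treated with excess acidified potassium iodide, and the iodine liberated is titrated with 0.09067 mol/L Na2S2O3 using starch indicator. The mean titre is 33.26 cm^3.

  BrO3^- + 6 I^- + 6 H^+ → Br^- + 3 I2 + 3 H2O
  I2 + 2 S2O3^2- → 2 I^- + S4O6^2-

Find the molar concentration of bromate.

n(S2O3^2-) = 0.03326 × 0.09067 = 3.016 × 10^-3 mol
n(I2) = n(S2O3^2-)/2 = 1.508 × 10^-3 mol
From the 1:3 ratio, n(BrO3^-) in the aliquot = 1/3 × 1.508 × 10^-3 = 5.026 × 10^-4 mol
[BrO3^-] = 5.026 × 10^-4 / 0.009778 = 0.05140 mol/L

0.05140 mol/L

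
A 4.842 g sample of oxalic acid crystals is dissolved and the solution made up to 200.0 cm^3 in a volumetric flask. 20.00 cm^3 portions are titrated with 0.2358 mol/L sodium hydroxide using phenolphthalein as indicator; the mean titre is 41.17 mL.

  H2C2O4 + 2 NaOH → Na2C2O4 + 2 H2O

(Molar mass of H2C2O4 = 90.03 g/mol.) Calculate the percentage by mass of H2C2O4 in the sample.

90.25 %

n(NaOH) per titration = 0.04117 × 0.2358 = 9.708 × 10^-3 mol
From the 1:2 ratio, n(H2C2O4) in each aliquot = 1/2 × 9.708 × 10^-3 = 4.854 × 10^-3 mol
n(H2C2O4) in the whole flask = 4.854 × 10^-3 × 200.0/20.00 = 0.04854 mol
mass of H2C2O4 = 0.04854 × 90.03 = 4.370 g
% H2C2O4 = 4.370 / 4.842 × 100 = 90.25 %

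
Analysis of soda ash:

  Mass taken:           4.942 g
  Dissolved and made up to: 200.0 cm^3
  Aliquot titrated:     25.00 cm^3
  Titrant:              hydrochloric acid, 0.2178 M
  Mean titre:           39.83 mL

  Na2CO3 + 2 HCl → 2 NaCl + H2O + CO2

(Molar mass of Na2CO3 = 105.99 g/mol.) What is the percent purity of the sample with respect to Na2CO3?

n(HCl) per titration = 0.03983 × 0.2178 = 8.675 × 10^-3 mol
From the 1:2 ratio, n(Na2CO3) in each aliquot = 1/2 × 8.675 × 10^-3 = 4.337 × 10^-3 mol
n(Na2CO3) in the whole flask = 4.337 × 10^-3 × 200.0/25.00 = 0.03470 mol
mass of Na2CO3 = 0.03470 × 105.99 = 3.678 g
% Na2CO3 = 3.678 / 4.942 × 100 = 74.42 %

74.42 %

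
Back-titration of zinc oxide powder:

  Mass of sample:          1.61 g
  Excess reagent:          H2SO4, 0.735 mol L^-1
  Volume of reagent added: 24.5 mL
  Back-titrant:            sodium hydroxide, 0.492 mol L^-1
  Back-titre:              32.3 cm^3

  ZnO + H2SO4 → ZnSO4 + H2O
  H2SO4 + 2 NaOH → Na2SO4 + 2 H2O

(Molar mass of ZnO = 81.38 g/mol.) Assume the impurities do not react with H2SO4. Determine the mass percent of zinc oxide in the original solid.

50.9 %

n(H2SO4) added = 0.0245 × 0.735 = 0.0180 mol
n(NaOH) used in back-titration = 0.0323 × 0.492 = 0.0159 mol
From the 1:2 ratio, n(H2SO4) left over = 1/2 × 0.0159 = 7.95 × 10^-3 mol
n(H2SO4) consumed by analyte = 0.0180 − 7.95 × 10^-3 = 0.0101 mol
n(ZnO) = 0.0101 mol (1:1 ratio)
mass of ZnO = 0.0101 × 81.38 = 0.819 g
% ZnO = 0.819 / 1.61 × 100 = 50.9 %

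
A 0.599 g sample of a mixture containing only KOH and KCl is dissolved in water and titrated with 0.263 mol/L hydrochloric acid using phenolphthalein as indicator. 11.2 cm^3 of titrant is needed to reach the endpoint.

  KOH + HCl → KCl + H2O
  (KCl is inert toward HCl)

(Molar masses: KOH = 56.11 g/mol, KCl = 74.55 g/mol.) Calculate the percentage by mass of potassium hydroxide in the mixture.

27.6 %

n(HCl) = 0.0112 × 0.263 = 2.95 × 10^-3 mol
Let x = n(KOH), y = n(KCl).
Titrant: 1x = 2.95 × 10^-3;  mass: 56.11x + 74.55y = 0.599
Solving, x = 2.95 × 10^-3 mol, y = 5.82 × 10^-3 mol
mass of KOH = 2.95 × 10^-3 × 56.11 = 0.165 g
% KOH = 0.165 / 0.599 × 100 = 27.6 %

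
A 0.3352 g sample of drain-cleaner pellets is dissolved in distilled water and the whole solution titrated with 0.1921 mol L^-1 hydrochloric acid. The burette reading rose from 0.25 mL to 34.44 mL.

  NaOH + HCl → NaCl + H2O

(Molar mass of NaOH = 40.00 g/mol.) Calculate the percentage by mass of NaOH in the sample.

n(HCl) = 0.03419 L × 0.1921 mol/L = 6.568 × 10^-3 mol
n(NaOH) = 6.568 × 10^-3 mol (1:1 ratio)
mass of NaOH = 6.568 × 10^-3 × 40.00 g/mol = 0.2627 g
% NaOH = 0.2627 / 0.3352 × 100 = 78.38 %

78.38 %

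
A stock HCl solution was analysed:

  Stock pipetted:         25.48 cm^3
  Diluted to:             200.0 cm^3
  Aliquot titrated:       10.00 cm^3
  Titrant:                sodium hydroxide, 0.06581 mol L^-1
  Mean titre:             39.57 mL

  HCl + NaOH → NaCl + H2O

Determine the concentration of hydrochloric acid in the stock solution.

2.044 mol/L

n(NaOH) = 0.03957 × 0.06581 = 2.604 × 10^-3 mol
n(HCl) in the aliquot = 2.604 × 10^-3 mol (1:1 ratio)
[HCl]_dilute = 2.604 × 10^-3 / 0.01000 = 0.2604 mol/L
Dilution factor = 200.0 / 25.48 = 7.849
[HCl]_stock = 0.2604 × 7.849 = 2.044 mol/L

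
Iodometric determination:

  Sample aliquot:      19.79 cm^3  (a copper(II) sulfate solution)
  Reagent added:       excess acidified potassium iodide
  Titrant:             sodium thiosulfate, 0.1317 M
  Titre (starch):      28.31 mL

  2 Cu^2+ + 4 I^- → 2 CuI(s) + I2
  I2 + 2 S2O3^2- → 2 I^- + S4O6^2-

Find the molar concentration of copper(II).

n(S2O3^2-) = 0.02831 × 0.1317 = 3.728 × 10^-3 mol
n(I2) = n(S2O3^2-)/2 = 1.864 × 10^-3 mol
From the 2:1 ratio, n(Cu2+) in the aliquot = 2/1 × 1.864 × 10^-3 = 3.728 × 10^-3 mol
[Cu2+] = 3.728 × 10^-3 / 0.01979 = 0.1884 mol/L

0.1884 M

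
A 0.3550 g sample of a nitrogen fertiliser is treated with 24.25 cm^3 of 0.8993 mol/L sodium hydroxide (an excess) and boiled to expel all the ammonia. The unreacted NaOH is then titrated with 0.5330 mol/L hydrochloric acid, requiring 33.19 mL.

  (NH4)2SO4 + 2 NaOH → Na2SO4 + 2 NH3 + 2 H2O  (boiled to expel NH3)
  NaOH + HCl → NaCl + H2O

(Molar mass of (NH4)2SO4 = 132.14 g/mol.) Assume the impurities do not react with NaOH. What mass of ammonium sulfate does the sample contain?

0.2721 g

n(NaOH) added = 0.02425 × 0.8993 = 0.02181 mol
n(HCl) used in back-titration = 0.03319 × 0.5330 = 0.01769 mol
n(NaOH) left over = 0.01769 mol (1:1 ratio)
n(NaOH) consumed by analyte = 0.02181 − 0.01769 = 4.118 × 10^-3 mol
From the 1:2 ratio, n((NH4)2SO4) = 1/2 × 4.118 × 10^-3 = 2.059 × 10^-3 mol
mass of (NH4)2SO4 = 2.059 × 10^-3 × 132.14 = 0.2721 g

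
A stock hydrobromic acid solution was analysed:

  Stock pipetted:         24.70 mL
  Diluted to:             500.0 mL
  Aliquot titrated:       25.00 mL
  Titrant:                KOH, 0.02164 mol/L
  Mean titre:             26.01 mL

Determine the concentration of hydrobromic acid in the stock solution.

HBr + KOH → KBr + H2O
n(KOH) = 0.02601 × 0.02164 = 5.629 × 10^-4 mol
n(HBr) in the aliquot = 5.629 × 10^-4 mol (1:1 ratio)
[HBr]_dilute = 5.629 × 10^-4 / 0.02500 = 0.02251 mol/L
Dilution factor = 500.0 / 24.70 = 20.24
[HBr]_stock = 0.02251 × 20.24 = 0.4558 mol/L

0.4558 mol/L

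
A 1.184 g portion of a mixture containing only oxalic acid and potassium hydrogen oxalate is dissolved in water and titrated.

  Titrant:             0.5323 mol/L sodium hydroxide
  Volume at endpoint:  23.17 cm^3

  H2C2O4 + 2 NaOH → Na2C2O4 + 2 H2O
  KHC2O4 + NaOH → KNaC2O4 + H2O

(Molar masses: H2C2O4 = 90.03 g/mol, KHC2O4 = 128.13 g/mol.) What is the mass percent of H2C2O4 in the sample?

18.13 %

n(NaOH) = 0.02317 × 0.5323 = 0.01233 mol
Let x = n(H2C2O4), y = n(KHC2O4).
Titrant: 2x + 1y = 0.01233;  mass: 90.03x + 128.13y = 1.184
Solving, x = 2.384 × 10^-3 mol, y = 7.566 × 10^-3 mol
mass of H2C2O4 = 2.384 × 10^-3 × 90.03 = 0.2146 g
% H2C2O4 = 0.2146 / 1.184 × 100 = 18.13 %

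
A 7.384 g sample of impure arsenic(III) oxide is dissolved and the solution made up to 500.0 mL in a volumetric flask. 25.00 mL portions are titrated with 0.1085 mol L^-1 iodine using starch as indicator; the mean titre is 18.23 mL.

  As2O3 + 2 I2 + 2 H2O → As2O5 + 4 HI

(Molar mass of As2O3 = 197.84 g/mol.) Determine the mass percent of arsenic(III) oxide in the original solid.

53.00 %

n(I2) per titration = 0.01823 × 0.1085 = 1.978 × 10^-3 mol
From the 1:2 ratio, n(As2O3) in each aliquot = 1/2 × 1.978 × 10^-3 = 9.890 × 10^-4 mol
n(As2O3) in the whole flask = 9.890 × 10^-4 × 500.0/25.00 = 0.01978 mol
mass of As2O3 = 0.01978 × 197.84 = 3.913 g
% As2O3 = 3.913 / 7.384 × 100 = 53.00 %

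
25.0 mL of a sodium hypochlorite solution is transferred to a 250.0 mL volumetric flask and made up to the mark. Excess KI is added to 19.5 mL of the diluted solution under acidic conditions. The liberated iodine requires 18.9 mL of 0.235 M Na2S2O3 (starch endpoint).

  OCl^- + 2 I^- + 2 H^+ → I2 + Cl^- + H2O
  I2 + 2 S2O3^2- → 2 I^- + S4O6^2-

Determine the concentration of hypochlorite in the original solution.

n(S2O3^2-) = 0.0189 × 0.235 = 4.44 × 10^-3 mol
n(I2) = n(S2O3^2-)/2 = 2.22 × 10^-3 mol
n(OCl^-) in the aliquot = 2.22 × 10^-3 mol (1:1 ratio)
[OCl^-]_dilute = 2.22 × 10^-3 / 0.0195 = 0.114 mol/L
[OCl^-]_original = 0.114 × 250.0/25.0 = 1.14 mol/L

1.14 M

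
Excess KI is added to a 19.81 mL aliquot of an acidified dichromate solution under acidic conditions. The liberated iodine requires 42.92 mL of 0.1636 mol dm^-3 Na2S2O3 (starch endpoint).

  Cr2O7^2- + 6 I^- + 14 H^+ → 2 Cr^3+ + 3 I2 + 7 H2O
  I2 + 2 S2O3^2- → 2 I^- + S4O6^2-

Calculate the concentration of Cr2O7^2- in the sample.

0.05908 mol/L

n(S2O3^2-) = 0.04292 × 0.1636 = 7.022 × 10^-3 mol
n(I2) = n(S2O3^2-)/2 = 3.511 × 10^-3 mol
From the 1:3 ratio, n(Cr2O7^2-) in the aliquot = 1/3 × 3.511 × 10^-3 = 1.170 × 10^-3 mol
[Cr2O7^2-] = 1.170 × 10^-3 / 0.01981 = 0.05908 mol/L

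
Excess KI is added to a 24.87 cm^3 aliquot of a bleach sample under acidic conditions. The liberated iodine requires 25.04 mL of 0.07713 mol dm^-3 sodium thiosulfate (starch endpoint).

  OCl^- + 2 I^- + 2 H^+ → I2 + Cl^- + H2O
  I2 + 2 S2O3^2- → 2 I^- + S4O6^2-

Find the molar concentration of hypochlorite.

0.03883 mol/L

n(S2O3^2-) = 0.02504 × 0.07713 = 1.931 × 10^-3 mol
n(I2) = n(S2O3^2-)/2 = 9.657 × 10^-4 mol
n(OCl^-) in the aliquot = 9.657 × 10^-4 mol (1:1 ratio)
[OCl^-] = 9.657 × 10^-4 / 0.02487 = 0.03883 mol/L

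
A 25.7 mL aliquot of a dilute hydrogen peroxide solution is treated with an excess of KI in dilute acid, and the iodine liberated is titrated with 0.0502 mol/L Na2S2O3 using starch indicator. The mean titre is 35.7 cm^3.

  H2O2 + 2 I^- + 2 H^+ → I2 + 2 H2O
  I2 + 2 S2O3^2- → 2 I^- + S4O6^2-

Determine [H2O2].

0.0349 mol/L

n(S2O3^2-) = 0.0357 × 0.0502 = 1.79 × 10^-3 mol
n(I2) = n(S2O3^2-)/2 = 8.96 × 10^-4 mol
n(H2O2) in the aliquot = 8.96 × 10^-4 mol (1:1 ratio)
[H2O2] = 8.96 × 10^-4 / 0.0257 = 0.0349 mol/L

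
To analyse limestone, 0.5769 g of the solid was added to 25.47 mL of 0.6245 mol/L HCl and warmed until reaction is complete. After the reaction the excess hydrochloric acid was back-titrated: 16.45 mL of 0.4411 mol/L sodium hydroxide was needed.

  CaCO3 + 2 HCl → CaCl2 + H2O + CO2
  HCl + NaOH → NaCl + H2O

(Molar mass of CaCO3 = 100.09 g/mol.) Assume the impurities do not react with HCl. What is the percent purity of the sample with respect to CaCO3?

n(HCl) added = 0.02547 × 0.6245 = 0.01591 mol
n(NaOH) used in back-titration = 0.01645 × 0.4411 = 7.256 × 10^-3 mol
n(HCl) left over = 7.256 × 10^-3 mol (1:1 ratio)
n(HCl) consumed by analyte = 0.01591 − 7.256 × 10^-3 = 8.650 × 10^-3 mol
From the 1:2 ratio, n(CaCO3) = 1/2 × 8.650 × 10^-3 = 4.325 × 10^-3 mol
mass of CaCO3 = 4.325 × 10^-3 × 100.09 = 0.4329 g
% CaCO3 = 0.4329 / 0.5769 × 100 = 75.04 %

75.04 %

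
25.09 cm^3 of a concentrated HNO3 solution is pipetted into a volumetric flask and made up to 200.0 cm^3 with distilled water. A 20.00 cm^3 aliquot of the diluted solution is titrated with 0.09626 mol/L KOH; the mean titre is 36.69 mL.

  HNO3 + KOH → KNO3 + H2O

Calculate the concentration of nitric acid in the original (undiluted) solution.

n(KOH) = 0.03669 × 0.09626 = 3.532 × 10^-3 mol
n(HNO3) in the aliquot = 3.532 × 10^-3 mol (1:1 ratio)
[HNO3]_dilute = 3.532 × 10^-3 / 0.02000 = 0.1766 mol/L
Dilution factor = 200.0 / 25.09 = 7.971
[HNO3]_stock = 0.1766 × 7.971 = 1.408 mol/L

1.408 mol/L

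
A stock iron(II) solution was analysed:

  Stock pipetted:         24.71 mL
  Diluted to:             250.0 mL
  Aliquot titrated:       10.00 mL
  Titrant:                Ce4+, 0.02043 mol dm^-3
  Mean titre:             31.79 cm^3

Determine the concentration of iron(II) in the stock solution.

Ce^4+ + Fe^2+ → Ce^3+ + Fe^3+
n(Ce4+) = 0.03179 × 0.02043 = 6.495 × 10^-4 mol
n(Fe2+) in the aliquot = 6.495 × 10^-4 mol (1:1 ratio)
[Fe2+]_dilute = 6.495 × 10^-4 / 0.01000 = 0.06495 mol/L
Dilution factor = 250.0 / 24.71 = 10.12
[Fe2+]_stock = 0.06495 × 10.12 = 0.6571 mol/L

0.6571 mol/L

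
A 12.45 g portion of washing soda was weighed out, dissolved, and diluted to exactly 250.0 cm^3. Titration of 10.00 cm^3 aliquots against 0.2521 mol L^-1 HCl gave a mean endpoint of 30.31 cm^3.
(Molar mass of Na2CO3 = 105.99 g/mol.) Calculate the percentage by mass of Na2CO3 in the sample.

Na2CO3 + 2 HCl → 2 NaCl + H2O + CO2
n(HCl) per titration = 0.03031 × 0.2521 = 7.641 × 10^-3 mol
From the 1:2 ratio, n(Na2CO3) in each aliquot = 1/2 × 7.641 × 10^-3 = 3.821 × 10^-3 mol
n(Na2CO3) in the whole flask = 3.821 × 10^-3 × 250.0/10.00 = 0.09551 mol
mass of Na2CO3 = 0.09551 × 105.99 = 10.12 g
% Na2CO3 = 10.12 / 12.45 × 100 = 81.31 %

81.31 %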